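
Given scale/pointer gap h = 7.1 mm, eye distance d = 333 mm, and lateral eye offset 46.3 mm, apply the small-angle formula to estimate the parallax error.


error = h * offset / d
= 7.1 * 46.3 / 333
= 0.9872

0.9872


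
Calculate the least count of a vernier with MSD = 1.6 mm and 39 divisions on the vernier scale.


LC = MSD / n_div
= 1.6 / 39
= 0.0410

0.0410


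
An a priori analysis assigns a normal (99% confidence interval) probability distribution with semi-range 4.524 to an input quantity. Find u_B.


u_B = half_width / 2.576
u_B = 4.524 / 2.576
u_B = 1.7562

1.7562


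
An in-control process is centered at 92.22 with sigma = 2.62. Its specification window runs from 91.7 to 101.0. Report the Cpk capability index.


Cpu = (USL - mean) / (3*sigma) = (101.0 - 92.22) / (3*2.62) = 1.1170
Cpl = (mean - LSL) / (3*sigma) = (92.22 - 91.7) / (3*2.62) = 0.0662
Cpk = min(Cpu, Cpl) = 0.0662

0.0662


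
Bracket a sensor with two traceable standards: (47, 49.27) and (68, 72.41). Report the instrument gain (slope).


slope = (y2 - y1) / (x2 - x1)
= (72.41 - 49.27) / (68 - 47)
= 23.1400 / 21
= 1.1019

1.1019


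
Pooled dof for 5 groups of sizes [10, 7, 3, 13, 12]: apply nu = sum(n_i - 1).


nu = sum_i (n_i - 1)
nu = ((10 - 1) + (7 - 1) + (3 - 1) + (13 - 1) + (12 - 1))
nu = 9 + 6 + 2 + 12 + 11
nu = 40

40


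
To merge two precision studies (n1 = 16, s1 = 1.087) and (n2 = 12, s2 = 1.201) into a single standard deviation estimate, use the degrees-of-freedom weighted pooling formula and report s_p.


s_p = sqrt(((n1-1)*s1^2 + (n2-1)*s2^2) / (n1+n2-2))
numerator = (16-1)*1.087^2 + (12-1)*1.201^2 = 17.723535 + 15.866411 = 33.589946
denominator = 16 + 12 - 2 = 26
s_p^2 = 33.589946 / 26 = 1.291921
s_p = sqrt(1.291921) = 1.1366

1.1366


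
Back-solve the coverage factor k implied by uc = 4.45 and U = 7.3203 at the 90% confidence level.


k = U / uc
k = 7.3203 / 4.45
k = 1.645

1.645


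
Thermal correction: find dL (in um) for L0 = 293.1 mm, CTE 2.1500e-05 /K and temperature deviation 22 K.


dL = L * alpha * dT
= 293.1 * 2.1500e-05 * 22
= 0.1386363 mm
dL_um = 0.1386363 * 1000 = 138.6363 um

138.6363


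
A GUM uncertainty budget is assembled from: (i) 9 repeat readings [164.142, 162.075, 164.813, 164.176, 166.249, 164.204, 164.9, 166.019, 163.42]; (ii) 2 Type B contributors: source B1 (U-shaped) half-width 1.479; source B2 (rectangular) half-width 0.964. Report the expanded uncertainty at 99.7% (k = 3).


mean = (164.142 + 162.075 + 164.813 + 164.176 + 166.249 + 164.204 + 164.9 + 166.019 + 163.42) / 9 = 164.4442222
s = sqrt(sum((x - mean)^2)/(n-1)) = 1.2729941
u_A = s / sqrt(n) = 1.2729941 / sqrt(9) = 0.42433137
u_B1 = 1.479 / sqrt(2) = 1.0458109
u_B2 = 0.964 / sqrt(3) = 0.55656566
uc = sqrt(0.42433137^2 + 1.0458109^2 + 0.55656566^2) = 1.258389
U = k * uc = 3 * 1.258389
U = 3.7752

3.7752


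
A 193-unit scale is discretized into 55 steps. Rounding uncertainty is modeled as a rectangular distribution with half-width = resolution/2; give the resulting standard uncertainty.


resolution = range / divisions
resolution = 193 / 55 = 3.5090909
u_res = resolution / (2*sqrt(3))
u_res = 3.5090909 / 3.4641016
u_res = 1.0130

1.0130


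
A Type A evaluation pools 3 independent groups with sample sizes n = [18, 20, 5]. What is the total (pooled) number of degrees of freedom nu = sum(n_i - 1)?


nu = sum_i (n_i - 1)
nu = ((18 - 1) + (20 - 1) + (5 - 1))
nu = 17 + 19 + 4
nu = 40

40


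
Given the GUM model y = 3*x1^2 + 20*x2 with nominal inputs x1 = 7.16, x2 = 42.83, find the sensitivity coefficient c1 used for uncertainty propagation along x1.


y = 3*x1^2 + 20*x2
dy/dx1 = 2*3*x1
Evaluate at x1 = 7.16: c1 = 6 * 7.16
c1 = 42.9600

42.9600


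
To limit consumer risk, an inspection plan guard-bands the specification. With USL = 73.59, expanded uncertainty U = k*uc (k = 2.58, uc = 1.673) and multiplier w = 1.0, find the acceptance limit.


U = k * uc = 2.58 * 1.673 = 4.31634
guard band g = w * U = 1.0 * 4.31634 = 4.31634
AL = USL - g = 73.59 - 4.31634
AL = 69.2737

69.2737


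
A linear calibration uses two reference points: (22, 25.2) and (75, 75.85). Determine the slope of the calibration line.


slope = (y2 - y1) / (x2 - x1)
= (75.85 - 25.2) / (75 - 22)
= 50.6500 / 53
= 0.9557

0.9557


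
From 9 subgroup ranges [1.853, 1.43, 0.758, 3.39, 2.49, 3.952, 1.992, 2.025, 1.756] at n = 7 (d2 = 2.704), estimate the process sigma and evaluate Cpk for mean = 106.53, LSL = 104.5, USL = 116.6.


R_bar = (1.853 + 1.43 + 0.758 + 3.39 + 2.49 + 3.952 + 1.992 + 2.025 + 1.756) / 9 = 2.1828889
sigma = R_bar / d2 = 2.1828889 / 2.704 = 0.8072814
Cp = (USL - LSL)/(6*sigma) = (116.6 - 104.5)/(6*0.8072814) = 2.4981
Cpu = (116.6 - 106.53)/(3*0.8072814) = 4.1580
Cpl = (106.53 - 104.5)/(3*0.8072814) = 0.8382
Cpk = min(Cpu, Cpl) = 0.8382

0.8382


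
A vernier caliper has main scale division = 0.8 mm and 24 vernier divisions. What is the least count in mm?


LC = MSD / n_div
= 0.8 / 24
= 0.0333

0.0333


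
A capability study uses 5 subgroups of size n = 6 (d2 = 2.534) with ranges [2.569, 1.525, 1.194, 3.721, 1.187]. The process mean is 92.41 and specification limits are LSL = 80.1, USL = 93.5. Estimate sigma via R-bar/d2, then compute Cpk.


R_bar = (2.569 + 1.525 + 1.194 + 3.721 + 1.187) / 5 = 2.0392
sigma = R_bar / d2 = 2.0392 / 2.534 = 0.8047356
Cp = (USL - LSL)/(6*sigma) = (93.5 - 80.1)/(6*0.8047356) = 2.7752
Cpu = (93.5 - 92.41)/(3*0.8047356) = 0.4515
Cpl = (92.41 - 80.1)/(3*0.8047356) = 5.0990
Cpk = min(Cpu, Cpl) = 0.4515

0.4515


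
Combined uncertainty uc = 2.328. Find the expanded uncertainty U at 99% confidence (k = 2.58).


U = k * uc
U = 2.58 * 2.328
U = 6.0062

6.0062


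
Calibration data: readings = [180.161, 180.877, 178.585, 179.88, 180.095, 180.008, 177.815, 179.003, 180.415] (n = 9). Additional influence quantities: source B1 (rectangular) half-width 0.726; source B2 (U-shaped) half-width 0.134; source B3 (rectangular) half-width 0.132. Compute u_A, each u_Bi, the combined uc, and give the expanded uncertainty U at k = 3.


mean = (180.161 + 180.877 + 178.585 + 179.88 + 180.095 + 180.008 + 177.815 + 179.003 + 180.415) / 9 = 179.6487778
s = sqrt(sum((x - mean)^2)/(n-1)) = 0.97794488
u_A = s / sqrt(n) = 0.97794488 / sqrt(9) = 0.32598163
u_B1 = 0.726 / sqrt(3) = 0.4191563
u_B2 = 0.134 / sqrt(2) = 0.094752309
u_B3 = 0.132 / sqrt(3) = 0.076210236
uc = sqrt(0.32598163^2 + 0.4191563^2 + 0.094752309^2 + 0.076210236^2) = 0.54474033
U = k * uc = 3 * 0.54474033
U = 1.6342

1.6342


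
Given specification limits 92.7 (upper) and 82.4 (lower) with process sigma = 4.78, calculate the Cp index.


Cp = (USL - LSL) / (6 * sigma)
= (92.7 - 82.4) / (6 * 4.78)
= 10.3000 / 28.6800
= 0.3591

0.3591


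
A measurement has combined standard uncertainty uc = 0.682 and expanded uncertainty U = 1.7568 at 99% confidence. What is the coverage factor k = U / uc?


k = U / uc
k = 1.7568 / 0.682
k = 2.576

2.576


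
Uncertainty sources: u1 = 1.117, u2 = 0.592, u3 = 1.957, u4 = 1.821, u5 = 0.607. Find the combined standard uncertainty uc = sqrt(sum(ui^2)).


uc = sqrt(1.117^2 + 0.592^2 + 1.957^2 + 1.821^2 + 0.607^2)
uc = sqrt(9.112492)
uc = 3.0187

3.0187


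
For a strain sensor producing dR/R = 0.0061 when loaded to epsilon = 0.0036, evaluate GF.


GF = (dR/R) / epsilon
= 0.0061 / 0.0036
= 1.6944

1.6944


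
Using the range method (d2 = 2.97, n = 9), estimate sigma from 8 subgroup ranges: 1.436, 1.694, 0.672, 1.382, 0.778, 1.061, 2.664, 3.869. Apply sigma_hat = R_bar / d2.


R_bar = (1.436 + 1.694 + 0.672 + 1.382 + 0.778 + 1.061 + 2.664 + 3.869) / 8
R_bar = 13.556 / 8 = 1.6945
sigma_hat = R_bar / d2 = 1.6945 / 2.97 = 0.5705

0.5705


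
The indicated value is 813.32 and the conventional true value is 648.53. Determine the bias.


Systematic error = measured - true
= 813.32 - 648.53
= 164.7900

164.7900


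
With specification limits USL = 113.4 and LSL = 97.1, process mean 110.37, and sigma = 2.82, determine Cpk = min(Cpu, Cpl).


Cpu = (USL - mean) / (3*sigma) = (113.4 - 110.37) / (3*2.82) = 0.3582
Cpl = (mean - LSL) / (3*sigma) = (110.37 - 97.1) / (3*2.82) = 1.5686
Cpk = min(Cpu, Cpl) = 0.3582

0.3582


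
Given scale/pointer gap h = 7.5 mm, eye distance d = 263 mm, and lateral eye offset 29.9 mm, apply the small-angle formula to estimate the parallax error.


error = h * offset / d
= 7.5 * 29.9 / 263
= 0.8527

0.8527


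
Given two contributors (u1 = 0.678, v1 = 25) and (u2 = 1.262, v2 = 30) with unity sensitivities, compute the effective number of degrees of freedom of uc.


uc = sqrt(u1^2 + u2^2) = sqrt(0.678^2 + 1.262^2) = 1.4325948
v_eff = uc^4 / (u1^4/v1 + u2^4/v2)
= 1.4325948^4 / (0.678^4/25 + 1.262^4/30)
= 4.2120496 / 0.093002872
v_eff = 45.2895

45.2895


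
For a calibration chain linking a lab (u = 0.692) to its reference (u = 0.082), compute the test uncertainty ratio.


TUR = u_lab / u_ref
= 0.692 / 0.082
= 8.4390

8.4390


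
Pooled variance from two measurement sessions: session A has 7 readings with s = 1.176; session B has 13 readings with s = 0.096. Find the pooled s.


s_p = sqrt(((n1-1)*s1^2 + (n2-1)*s2^2) / (n1+n2-2))
numerator = (7-1)*1.176^2 + (13-1)*0.096^2 = 8.297856 + 0.110592 = 8.408448
denominator = 7 + 13 - 2 = 18
s_p^2 = 8.408448 / 18 = 0.467136
s_p = sqrt(0.467136) = 0.6835

0.6835


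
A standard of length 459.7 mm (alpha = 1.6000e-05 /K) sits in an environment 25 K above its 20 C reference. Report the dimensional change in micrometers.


dL = L * alpha * dT
= 459.7 * 1.6000e-05 * 25
= 0.1838800 mm
dL_um = 0.1838800 * 1000 = 183.8800 um

183.8800


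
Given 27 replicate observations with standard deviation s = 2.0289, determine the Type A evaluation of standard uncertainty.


u_A = s / sqrt(n)
u_A = 2.0289 / sqrt(27)
u_A = 2.0289 / 5.1961524
u_A = 0.3905

0.3905


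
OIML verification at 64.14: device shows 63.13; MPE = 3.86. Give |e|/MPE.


e = indication - reference = 63.13 - 64.14 = -1.0100
|e| = 1.0100
ratio = |e| / MPE = 1.0100 / 3.86
ratio = 0.2617

0.2617


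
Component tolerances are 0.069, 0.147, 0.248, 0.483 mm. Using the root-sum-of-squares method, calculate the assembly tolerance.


RSS = sqrt(0.069^2 + 0.147^2 + 0.248^2 + 0.483^2)
= sqrt(0.321163)
= 0.5667

0.5667


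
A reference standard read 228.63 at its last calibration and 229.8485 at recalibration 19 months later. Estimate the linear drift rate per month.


rate = (v2 - v1) / months
= (229.8485 - 228.63) / 19
= 1.2185 / 19
= 0.0641

0.0641


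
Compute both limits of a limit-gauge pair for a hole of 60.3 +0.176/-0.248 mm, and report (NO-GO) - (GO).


GO = nominal - lower_tol (smallest hole = maximum material condition)
GO = 60.3 - 0.248 = 60.052
NO-GO = nominal + upper_tol (largest hole = least material condition)
NO-GO = 60.3 + 0.176 = 60.476
spread = NO-GO - GO = 60.476 - 60.052 = 0.4240

0.4240


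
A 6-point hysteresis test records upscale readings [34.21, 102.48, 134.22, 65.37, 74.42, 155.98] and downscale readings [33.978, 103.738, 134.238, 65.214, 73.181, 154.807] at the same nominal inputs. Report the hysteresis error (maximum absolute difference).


|34.21 - 33.978| = 0.2320
|102.48 - 103.738| = 1.2580
|134.22 - 134.238| = 0.0180
|65.37 - 65.214| = 0.1560
|74.42 - 73.181| = 1.2390
|155.98 - 154.807| = 1.1730
hysteresis = max(diffs) = 1.2580

1.2580


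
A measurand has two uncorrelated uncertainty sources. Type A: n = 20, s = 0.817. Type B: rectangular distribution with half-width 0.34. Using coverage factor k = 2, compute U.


u_A = s / sqrt(n) = 0.817 / sqrt(20) = 0.18268675
u_B = half_width / sqrt(3) = 0.34 / sqrt(3) = 0.19629909
uc = sqrt(u_A^2 + u_B^2) = sqrt(0.18268675^2 + 0.19629909^2) = 0.26815626
U = k * uc = 2 * 0.26815626
U = 0.5363

0.5363


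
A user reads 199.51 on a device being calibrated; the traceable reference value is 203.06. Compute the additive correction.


Correction = standard - reading
= 203.06 - 199.51
= 3.5500

3.5500


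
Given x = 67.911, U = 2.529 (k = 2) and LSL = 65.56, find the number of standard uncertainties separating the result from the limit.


u = U / k = 2.529 / 2 = 1.2645
margin = |LSL - x| = |65.56 - 67.911| = 2.351
z = margin / u = 2.351 / 1.2645
z = 1.8592

1.8592


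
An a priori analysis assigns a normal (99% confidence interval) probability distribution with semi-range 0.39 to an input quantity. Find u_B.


u_B = half_width / 2.576
u_B = 0.39 / 2.576
u_B = 0.1514

0.1514


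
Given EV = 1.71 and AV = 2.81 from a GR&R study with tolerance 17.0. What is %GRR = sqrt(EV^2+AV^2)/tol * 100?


GRR = sqrt(EV^2 + AV^2) = sqrt(1.71^2 + 2.81^2) = 3.2894072
%GRR = GRR / tol * 100 = 3.2894072 / 17.0 * 100
%GRR = 19.3495

19.3495


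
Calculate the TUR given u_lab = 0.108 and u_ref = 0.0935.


TUR = u_lab / u_ref
= 0.108 / 0.0935
= 1.1551

1.1551


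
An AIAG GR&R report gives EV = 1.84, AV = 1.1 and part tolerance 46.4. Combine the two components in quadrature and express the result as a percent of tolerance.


GRR = sqrt(EV^2 + AV^2) = sqrt(1.84^2 + 1.1^2) = 2.1437351
%GRR = GRR / tol * 100 = 2.1437351 / 46.4 * 100
%GRR = 4.6201

4.6201


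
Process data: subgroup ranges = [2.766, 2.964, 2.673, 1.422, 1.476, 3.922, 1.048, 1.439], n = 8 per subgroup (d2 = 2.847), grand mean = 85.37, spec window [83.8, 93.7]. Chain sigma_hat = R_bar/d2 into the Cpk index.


R_bar = (2.766 + 2.964 + 2.673 + 1.422 + 1.476 + 3.922 + 1.048 + 1.439) / 8 = 2.21375
sigma = R_bar / d2 = 2.21375 / 2.847 = 0.77757288
Cp = (USL - LSL)/(6*sigma) = (93.7 - 83.8)/(6*0.77757288) = 2.1220
Cpu = (93.7 - 85.37)/(3*0.77757288) = 3.5709
Cpl = (85.37 - 83.8)/(3*0.77757288) = 0.6730
Cpk = min(Cpu, Cpl) = 0.6730

0.6730


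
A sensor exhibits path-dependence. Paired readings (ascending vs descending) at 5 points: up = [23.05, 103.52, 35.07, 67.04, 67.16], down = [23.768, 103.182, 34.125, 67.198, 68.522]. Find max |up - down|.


|23.05 - 23.768| = 0.7180
|103.52 - 103.182| = 0.3380
|35.07 - 34.125| = 0.9450
|67.04 - 67.198| = 0.1580
|67.16 - 68.522| = 1.3620
hysteresis = max(diffs) = 1.3620

1.3620


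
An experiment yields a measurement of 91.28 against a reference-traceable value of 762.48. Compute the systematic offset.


Systematic error = measured - true
= 91.28 - 762.48
= -671.2000

-671.2000


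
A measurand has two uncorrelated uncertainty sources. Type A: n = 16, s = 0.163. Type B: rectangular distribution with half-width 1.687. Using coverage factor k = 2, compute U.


u_A = s / sqrt(n) = 0.163 / sqrt(16) = 0.04075
u_B = half_width / sqrt(3) = 1.687 / sqrt(3) = 0.9739899
uc = sqrt(u_A^2 + u_B^2) = sqrt(0.04075^2 + 0.9739899^2) = 0.97484198
U = k * uc = 2 * 0.97484198
U = 1.9497

1.9497


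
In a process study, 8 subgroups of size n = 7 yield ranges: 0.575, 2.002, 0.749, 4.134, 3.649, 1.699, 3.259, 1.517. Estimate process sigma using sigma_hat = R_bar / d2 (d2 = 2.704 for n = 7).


R_bar = (0.575 + 2.002 + 0.749 + 4.134 + 3.649 + 1.699 + 3.259 + 1.517) / 8
R_bar = 17.584 / 8 = 2.198
sigma_hat = R_bar / d2 = 2.198 / 2.704 = 0.8129

0.8129


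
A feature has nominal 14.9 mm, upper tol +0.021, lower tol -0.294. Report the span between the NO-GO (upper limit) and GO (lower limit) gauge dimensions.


GO = nominal - lower_tol (smallest hole = maximum material condition)
GO = 14.9 - 0.294 = 14.606
NO-GO = nominal + upper_tol (largest hole = least material condition)
NO-GO = 14.9 + 0.021 = 14.921
spread = NO-GO - GO = 14.921 - 14.606 = 0.3150

0.3150


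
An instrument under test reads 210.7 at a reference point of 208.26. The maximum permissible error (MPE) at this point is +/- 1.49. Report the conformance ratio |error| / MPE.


e = indication - reference = 210.7 - 208.26 = 2.4400
|e| = 2.4400
ratio = |e| / MPE = 2.4400 / 1.49
ratio = 1.6376

1.6376


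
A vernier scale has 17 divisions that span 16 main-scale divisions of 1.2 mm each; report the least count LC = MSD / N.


LC = MSD / n_div
= 1.2 / 17
= 0.0706

0.0706


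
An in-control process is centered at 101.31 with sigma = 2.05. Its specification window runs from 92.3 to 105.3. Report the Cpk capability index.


Cpu = (USL - mean) / (3*sigma) = (105.3 - 101.31) / (3*2.05) = 0.6488
Cpl = (mean - LSL) / (3*sigma) = (101.31 - 92.3) / (3*2.05) = 1.4650
Cpk = min(Cpu, Cpl) = 0.6488

0.6488


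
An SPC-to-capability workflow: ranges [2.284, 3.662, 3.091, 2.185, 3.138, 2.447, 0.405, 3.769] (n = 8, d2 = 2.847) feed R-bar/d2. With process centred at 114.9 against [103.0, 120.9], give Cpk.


R_bar = (2.284 + 3.662 + 3.091 + 2.185 + 3.138 + 2.447 + 0.405 + 3.769) / 8 = 2.622625
sigma = R_bar / d2 = 2.622625 / 2.847 = 0.92118897
Cp = (USL - LSL)/(6*sigma) = (120.9 - 103.0)/(6*0.92118897) = 3.2386
Cpu = (120.9 - 114.9)/(3*0.92118897) = 2.1711
Cpl = (114.9 - 103.0)/(3*0.92118897) = 4.3060
Cpk = min(Cpu, Cpl) = 2.1711

2.1711


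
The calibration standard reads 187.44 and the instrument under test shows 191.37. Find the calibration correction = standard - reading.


Correction = standard - reading
= 187.44 - 191.37
= -3.9300

-3.9300


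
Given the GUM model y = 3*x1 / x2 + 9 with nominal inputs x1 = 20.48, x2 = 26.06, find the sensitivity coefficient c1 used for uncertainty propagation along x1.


y = 3*x1 / x2 + 9
dy/dx1 = 3/x2
Evaluate at x2 = 26.06: c1 = 3 / 26.06
c1 = 0.1151

0.1151


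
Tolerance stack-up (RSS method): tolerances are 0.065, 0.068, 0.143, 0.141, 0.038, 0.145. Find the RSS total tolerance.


RSS = sqrt(0.065^2 + 0.068^2 + 0.143^2 + 0.141^2 + 0.038^2 + 0.145^2)
= sqrt(0.071648)
= 0.2677

0.2677


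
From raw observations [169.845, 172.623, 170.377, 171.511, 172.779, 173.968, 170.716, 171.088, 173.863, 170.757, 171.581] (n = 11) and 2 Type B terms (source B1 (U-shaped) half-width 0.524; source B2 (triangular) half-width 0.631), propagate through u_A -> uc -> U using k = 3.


mean = (169.845 + 172.623 + 170.377 + 171.511 + 172.779 + 173.968 + 170.716 + 171.088 + 173.863 + 170.757 + 171.581) / 11 = 171.7370909
s = sqrt(sum((x - mean)^2)/(n-1)) = 1.3891262
u_A = s / sqrt(n) = 1.3891262 / sqrt(11) = 0.41883731
u_B1 = 0.524 / sqrt(2) = 0.37052395
u_B2 = 0.631 / sqrt(6) = 0.25760467
uc = sqrt(0.41883731^2 + 0.37052395^2 + 0.25760467^2) = 0.61568893
U = k * uc = 3 * 0.61568893
U = 1.8471

1.8471


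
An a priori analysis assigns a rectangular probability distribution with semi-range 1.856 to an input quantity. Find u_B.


u_B = half_width / sqrt(3)
u_B = 1.856 / 1.7320508
u_B = 1.0716

1.0716


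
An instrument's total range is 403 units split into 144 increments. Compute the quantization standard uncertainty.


resolution = range / divisions
resolution = 403 / 144 = 2.7986111
u_res = resolution / (2*sqrt(3))
u_res = 2.7986111 / 3.4641016
u_res = 0.8079

0.8079


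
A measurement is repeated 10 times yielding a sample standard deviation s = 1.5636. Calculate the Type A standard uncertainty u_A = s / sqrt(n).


u_A = s / sqrt(n)
u_A = 1.5636 / sqrt(10)
u_A = 1.5636 / 3.1622777
u_A = 0.4945

0.4945


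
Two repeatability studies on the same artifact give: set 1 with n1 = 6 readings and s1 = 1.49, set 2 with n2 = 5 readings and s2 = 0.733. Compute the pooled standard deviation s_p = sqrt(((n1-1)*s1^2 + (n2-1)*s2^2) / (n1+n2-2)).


s_p = sqrt(((n1-1)*s1^2 + (n2-1)*s2^2) / (n1+n2-2))
numerator = (6-1)*1.49^2 + (5-1)*0.733^2 = 11.1005 + 2.149156 = 13.249656
denominator = 6 + 5 - 2 = 9
s_p^2 = 13.249656 / 9 = 1.472184
s_p = sqrt(1.472184) = 1.2133

1.2133


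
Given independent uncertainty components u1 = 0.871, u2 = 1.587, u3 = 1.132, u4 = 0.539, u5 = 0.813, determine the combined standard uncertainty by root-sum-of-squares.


uc = sqrt(0.871^2 + 1.587^2 + 1.132^2 + 0.539^2 + 0.813^2)
uc = sqrt(5.510124)
uc = 2.3474

2.3474


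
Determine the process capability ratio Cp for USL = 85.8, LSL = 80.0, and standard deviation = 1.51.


Cp = (USL - LSL) / (6 * sigma)
= (85.8 - 80.0) / (6 * 1.51)
= 5.8000 / 9.0600
= 0.6402

0.6402


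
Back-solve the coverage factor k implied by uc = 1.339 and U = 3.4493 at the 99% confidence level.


k = U / uc
k = 3.4493 / 1.339
k = 2.576

2.576


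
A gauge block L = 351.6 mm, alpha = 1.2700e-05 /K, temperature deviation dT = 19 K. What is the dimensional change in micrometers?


dL = L * alpha * dT
= 351.6 * 1.2700e-05 * 19
= 0.0848411 mm
dL_um = 0.0848411 * 1000 = 84.8411 um

84.8411


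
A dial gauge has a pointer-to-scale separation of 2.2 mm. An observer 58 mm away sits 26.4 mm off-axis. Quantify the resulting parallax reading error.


error = h * offset / d
= 2.2 * 26.4 / 58
= 1.0014

1.0014


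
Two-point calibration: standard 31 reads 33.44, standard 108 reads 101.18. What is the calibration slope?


slope = (y2 - y1) / (x2 - x1)
= (101.18 - 33.44) / (108 - 31)
= 67.7400 / 77
= 0.8797

0.8797


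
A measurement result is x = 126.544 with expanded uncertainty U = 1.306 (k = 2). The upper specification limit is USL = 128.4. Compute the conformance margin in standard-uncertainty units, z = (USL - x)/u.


u = U / k = 1.306 / 2 = 0.653
margin = |USL - x| = |128.4 - 126.544| = 1.856
z = margin / u = 1.856 / 0.653
z = 2.8423

2.8423


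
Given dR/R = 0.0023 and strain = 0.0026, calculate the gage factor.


GF = (dR/R) / epsilon
= 0.0023 / 0.0026
= 0.8846

0.8846


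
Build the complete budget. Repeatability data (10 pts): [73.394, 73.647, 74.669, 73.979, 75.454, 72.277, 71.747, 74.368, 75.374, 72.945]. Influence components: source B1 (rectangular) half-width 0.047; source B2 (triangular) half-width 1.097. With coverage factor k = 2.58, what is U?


mean = (73.394 + 73.647 + 74.669 + 73.979 + 75.454 + 72.277 + 71.747 + 74.368 + 75.374 + 72.945) / 10 = 73.7854
s = sqrt(sum((x - mean)^2)/(n-1)) = 1.2371335
u_A = s / sqrt(n) = 1.2371335 / sqrt(10) = 0.39121596
u_B1 = 0.047 / sqrt(3) = 0.027135463
u_B2 = 1.097 / sqrt(6) = 0.44784837
uc = sqrt(0.39121596^2 + 0.027135463^2 + 0.44784837^2) = 0.59527676
U = k * uc = 2.58 * 0.59527676
U = 1.5358

1.5358


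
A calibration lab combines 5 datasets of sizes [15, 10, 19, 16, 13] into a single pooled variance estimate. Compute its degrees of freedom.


nu = sum_i (n_i - 1)
nu = ((15 - 1) + (10 - 1) + (19 - 1) + (16 - 1) + (13 - 1))
nu = 14 + 9 + 18 + 15 + 12
nu = 68

68


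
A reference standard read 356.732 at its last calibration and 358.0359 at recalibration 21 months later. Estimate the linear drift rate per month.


rate = (v2 - v1) / months
= (358.0359 - 356.732) / 21
= 1.3039 / 21
= 0.0621

0.0621


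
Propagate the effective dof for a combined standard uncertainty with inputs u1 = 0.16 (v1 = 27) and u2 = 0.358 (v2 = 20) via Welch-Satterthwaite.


uc = sqrt(u1^2 + u2^2) = sqrt(0.16^2 + 0.358^2) = 0.39212753
v_eff = uc^4 / (u1^4/v1 + u2^4/v2)
= 0.39212753^4 / (0.16^4/27 + 0.358^4/20)
= 0.023643368 / 0.00084557314
v_eff = 27.9614

27.9614


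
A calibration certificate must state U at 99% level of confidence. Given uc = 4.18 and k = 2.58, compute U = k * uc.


U = k * uc
U = 2.58 * 4.18
U = 10.7844

10.7844


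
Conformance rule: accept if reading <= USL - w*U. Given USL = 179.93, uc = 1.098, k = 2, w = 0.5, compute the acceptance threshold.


U = k * uc = 2 * 1.098 = 2.196
guard band g = w * U = 0.5 * 2.196 = 1.098
AL = USL - g = 179.93 - 1.098
AL = 178.8320

178.8320


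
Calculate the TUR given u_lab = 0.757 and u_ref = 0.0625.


TUR = u_lab / u_ref
= 0.757 / 0.0625
= 12.1120

12.1120


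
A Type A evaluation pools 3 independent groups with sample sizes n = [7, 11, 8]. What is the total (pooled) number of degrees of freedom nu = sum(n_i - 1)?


nu = sum_i (n_i - 1)
nu = ((7 - 1) + (11 - 1) + (8 - 1))
nu = 6 + 10 + 7
nu = 23

23


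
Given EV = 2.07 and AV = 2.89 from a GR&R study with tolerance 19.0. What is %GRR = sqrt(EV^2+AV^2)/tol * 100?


GRR = sqrt(EV^2 + AV^2) = sqrt(2.07^2 + 2.89^2) = 3.5548558
%GRR = GRR / tol * 100 = 3.5548558 / 19.0 * 100
%GRR = 18.7098

18.7098


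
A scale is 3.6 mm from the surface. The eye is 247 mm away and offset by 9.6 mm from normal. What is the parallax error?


error = h * offset / d
= 3.6 * 9.6 / 247
= 0.1399

0.1399


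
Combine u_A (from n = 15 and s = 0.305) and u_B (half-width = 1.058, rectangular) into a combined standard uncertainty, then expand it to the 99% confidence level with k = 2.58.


u_A = s / sqrt(n) = 0.305 / sqrt(15) = 0.078750661
u_B = half_width / sqrt(3) = 1.058 / sqrt(3) = 0.61083658
uc = sqrt(u_A^2 + u_B^2) = sqrt(0.078750661^2 + 0.61083658^2) = 0.61589203
U = k * uc = 2.58 * 0.61589203
U = 1.5890

1.5890


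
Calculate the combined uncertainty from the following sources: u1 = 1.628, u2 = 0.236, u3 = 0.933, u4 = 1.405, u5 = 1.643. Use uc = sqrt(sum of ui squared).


uc = sqrt(1.628^2 + 0.236^2 + 0.933^2 + 1.405^2 + 1.643^2)
uc = sqrt(8.250043)
uc = 2.8723

2.8723


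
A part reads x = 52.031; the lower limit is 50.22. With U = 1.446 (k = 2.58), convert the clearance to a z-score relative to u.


u = U / k = 1.446 / 2.58 = 0.56046512
margin = |LSL - x| = |50.22 - 52.031| = 1.811
z = margin / u = 1.811 / 0.56046512
z = 3.2312

3.2312


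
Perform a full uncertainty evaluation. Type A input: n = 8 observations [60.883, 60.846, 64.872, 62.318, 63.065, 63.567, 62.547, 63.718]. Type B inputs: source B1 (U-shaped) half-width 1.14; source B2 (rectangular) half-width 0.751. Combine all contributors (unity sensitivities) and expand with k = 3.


mean = (60.883 + 60.846 + 64.872 + 62.318 + 63.065 + 63.567 + 62.547 + 63.718) / 8 = 62.727
s = sqrt(sum((x - mean)^2)/(n-1)) = 1.3908439
u_A = s / sqrt(n) = 1.3908439 / sqrt(8) = 0.49173758
u_B1 = 1.14 / sqrt(2) = 0.80610173
u_B2 = 0.751 / sqrt(3) = 0.43359005
uc = sqrt(0.49173758^2 + 0.80610173^2 + 0.43359005^2) = 1.039041
U = k * uc = 3 * 1.039041
U = 3.1171

3.1171


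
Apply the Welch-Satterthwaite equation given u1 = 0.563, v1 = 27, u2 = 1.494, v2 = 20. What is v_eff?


uc = sqrt(u1^2 + u2^2) = sqrt(0.563^2 + 1.494^2) = 1.5965604
v_eff = uc^4 / (u1^4/v1 + u2^4/v2)
= 1.5965604^4 / (0.563^4/27 + 1.494^4/20)
= 6.4974271 / 0.25282032
v_eff = 25.6998

25.6998


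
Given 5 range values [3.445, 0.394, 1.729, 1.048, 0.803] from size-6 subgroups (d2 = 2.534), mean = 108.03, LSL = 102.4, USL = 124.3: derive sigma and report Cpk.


R_bar = (3.445 + 0.394 + 1.729 + 1.048 + 0.803) / 5 = 1.4838
sigma = R_bar / d2 = 1.4838 / 2.534 = 0.58555643
Cp = (USL - LSL)/(6*sigma) = (124.3 - 102.4)/(6*0.58555643) = 6.2334
Cpu = (124.3 - 108.03)/(3*0.58555643) = 9.2618
Cpl = (108.03 - 102.4)/(3*0.58555643) = 3.2049
Cpk = min(Cpu, Cpl) = 3.2049

3.2049


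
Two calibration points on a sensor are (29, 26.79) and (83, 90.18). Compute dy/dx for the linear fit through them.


slope = (y2 - y1) / (x2 - x1)
= (90.18 - 26.79) / (83 - 29)
= 63.3900 / 54
= 1.1739

1.1739


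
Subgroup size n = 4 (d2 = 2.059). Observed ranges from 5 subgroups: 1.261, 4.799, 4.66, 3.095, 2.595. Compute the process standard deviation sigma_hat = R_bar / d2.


R_bar = (1.261 + 4.799 + 4.66 + 3.095 + 2.595) / 5
R_bar = 16.41 / 5 = 3.282
sigma_hat = R_bar / d2 = 3.282 / 2.059 = 1.5940

1.5940


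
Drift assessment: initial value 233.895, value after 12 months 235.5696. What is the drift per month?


rate = (v2 - v1) / months
= (235.5696 - 233.895) / 12
= 1.6746 / 12
= 0.1395

0.1395


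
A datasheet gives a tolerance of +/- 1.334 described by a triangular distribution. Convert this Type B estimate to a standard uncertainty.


u_B = half_width / sqrt(6)
u_B = 1.334 / 2.4494897
u_B = 0.5446

0.5446


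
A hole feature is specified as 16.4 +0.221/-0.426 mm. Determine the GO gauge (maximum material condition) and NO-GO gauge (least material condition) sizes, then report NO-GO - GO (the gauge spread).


GO = nominal - lower_tol (smallest hole = maximum material condition)
GO = 16.4 - 0.426 = 15.974
NO-GO = nominal + upper_tol (largest hole = least material condition)
NO-GO = 16.4 + 0.221 = 16.621
spread = NO-GO - GO = 16.621 - 15.974 = 0.6470

0.6470


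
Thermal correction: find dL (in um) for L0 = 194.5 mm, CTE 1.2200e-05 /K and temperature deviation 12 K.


dL = L * alpha * dT
= 194.5 * 1.2200e-05 * 12
= 0.0284748 mm
dL_um = 0.0284748 * 1000 = 28.4748 um

28.4748


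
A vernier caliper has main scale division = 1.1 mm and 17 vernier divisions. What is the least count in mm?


LC = MSD / n_div
= 1.1 / 17
= 0.0647

0.0647


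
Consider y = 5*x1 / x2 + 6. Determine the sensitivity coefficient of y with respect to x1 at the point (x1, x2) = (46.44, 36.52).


y = 5*x1 / x2 + 6
dy/dx1 = 5/x2
Evaluate at x2 = 36.52: c1 = 5 / 36.52
c1 = 0.1369

0.1369


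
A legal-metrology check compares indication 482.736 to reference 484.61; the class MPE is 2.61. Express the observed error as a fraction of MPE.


e = indication - reference = 482.736 - 484.61 = -1.8740
|e| = 1.8740
ratio = |e| / MPE = 1.8740 / 2.61
ratio = 0.7180

0.7180


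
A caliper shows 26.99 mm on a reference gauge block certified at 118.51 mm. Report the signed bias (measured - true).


Systematic error = measured - true
= 26.99 - 118.51
= -91.5200

-91.5200


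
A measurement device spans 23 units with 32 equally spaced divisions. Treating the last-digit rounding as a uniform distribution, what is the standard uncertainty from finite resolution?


resolution = range / divisions
resolution = 23 / 32 = 0.71875
u_res = resolution / (2*sqrt(3))
u_res = 0.71875 / 3.4641016
u_res = 0.2075

0.2075


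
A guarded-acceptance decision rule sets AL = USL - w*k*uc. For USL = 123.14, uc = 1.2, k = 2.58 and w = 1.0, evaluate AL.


U = k * uc = 2.58 * 1.2 = 3.096
guard band g = w * U = 1.0 * 3.096 = 3.096
AL = USL - g = 123.14 - 3.096
AL = 120.0440

120.0440


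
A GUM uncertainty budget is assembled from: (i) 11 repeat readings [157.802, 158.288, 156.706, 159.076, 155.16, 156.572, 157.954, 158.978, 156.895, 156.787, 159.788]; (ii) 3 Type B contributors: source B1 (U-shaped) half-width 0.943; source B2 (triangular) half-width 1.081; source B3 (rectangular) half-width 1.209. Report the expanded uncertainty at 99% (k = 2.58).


mean = (157.802 + 158.288 + 156.706 + 159.076 + 155.16 + 156.572 + 157.954 + 158.978 + 156.895 + 156.787 + 159.788) / 11 = 157.6369091
s = sqrt(sum((x - mean)^2)/(n-1)) = 1.3585616
u_A = s / sqrt(n) = 1.3585616 / sqrt(11) = 0.40962173
u_B1 = 0.943 / sqrt(2) = 0.66680169
u_B2 = 1.081 / sqrt(6) = 0.4413164
u_B3 = 1.209 / sqrt(3) = 0.69801648
uc = sqrt(0.40962173^2 + 0.66680169^2 + 0.4413164^2 + 0.69801648^2) = 1.1377177
U = k * uc = 2.58 * 1.1377177
U = 2.9353

2.9353


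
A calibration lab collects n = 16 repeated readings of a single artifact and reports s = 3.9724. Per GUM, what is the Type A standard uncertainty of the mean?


u_A = s / sqrt(n)
u_A = 3.9724 / sqrt(16)
u_A = 3.9724 / 4
u_A = 0.9931

0.9931


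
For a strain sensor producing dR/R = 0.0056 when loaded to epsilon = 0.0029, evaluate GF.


GF = (dR/R) / epsilon
= 0.0056 / 0.0029
= 1.9310

1.9310


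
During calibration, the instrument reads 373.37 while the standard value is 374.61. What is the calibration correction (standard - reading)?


Correction = standard - reading
= 374.61 - 373.37
= 1.2400

1.2400


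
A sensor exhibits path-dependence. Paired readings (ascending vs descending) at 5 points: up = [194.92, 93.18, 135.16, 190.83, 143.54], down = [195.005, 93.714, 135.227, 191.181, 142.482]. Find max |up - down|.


|194.92 - 195.005| = 0.0850
|93.18 - 93.714| = 0.5340
|135.16 - 135.227| = 0.0670
|190.83 - 191.181| = 0.3510
|143.54 - 142.482| = 1.0580
hysteresis = max(diffs) = 1.0580

1.0580


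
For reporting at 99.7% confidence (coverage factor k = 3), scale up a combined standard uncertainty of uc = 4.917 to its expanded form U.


U = k * uc
U = 3 * 4.917
U = 14.7510

14.7510


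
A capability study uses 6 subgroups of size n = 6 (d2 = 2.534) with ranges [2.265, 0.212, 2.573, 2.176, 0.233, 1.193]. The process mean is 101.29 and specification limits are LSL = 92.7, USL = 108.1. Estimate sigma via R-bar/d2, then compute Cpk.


R_bar = (2.265 + 0.212 + 2.573 + 2.176 + 0.233 + 1.193) / 6 = 1.442
sigma = R_bar / d2 = 1.442 / 2.534 = 0.56906077
Cp = (USL - LSL)/(6*sigma) = (108.1 - 92.7)/(6*0.56906077) = 4.5104
Cpu = (108.1 - 101.29)/(3*0.56906077) = 3.9890
Cpl = (101.29 - 92.7)/(3*0.56906077) = 5.0317
Cpk = min(Cpu, Cpl) = 3.9890

3.9890


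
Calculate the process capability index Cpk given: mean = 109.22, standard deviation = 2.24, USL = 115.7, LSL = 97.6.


Cpu = (USL - mean) / (3*sigma) = (115.7 - 109.22) / (3*2.24) = 0.9643
Cpl = (mean - LSL) / (3*sigma) = (109.22 - 97.6) / (3*2.24) = 1.7292
Cpk = min(Cpu, Cpl) = 0.9643

0.9643


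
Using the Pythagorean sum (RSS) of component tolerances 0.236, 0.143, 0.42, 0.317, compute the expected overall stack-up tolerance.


RSS = sqrt(0.236^2 + 0.143^2 + 0.42^2 + 0.317^2)
= sqrt(0.353034)
= 0.5942

0.5942


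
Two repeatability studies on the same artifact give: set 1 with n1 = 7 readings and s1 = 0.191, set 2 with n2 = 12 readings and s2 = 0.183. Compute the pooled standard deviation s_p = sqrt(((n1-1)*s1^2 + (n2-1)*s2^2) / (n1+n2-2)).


s_p = sqrt(((n1-1)*s1^2 + (n2-1)*s2^2) / (n1+n2-2))
numerator = (7-1)*0.191^2 + (12-1)*0.183^2 = 0.218886 + 0.368379 = 0.587265
denominator = 7 + 12 - 2 = 17
s_p^2 = 0.587265 / 17 = 0.034545
s_p = sqrt(0.034545) = 0.1859

0.1859


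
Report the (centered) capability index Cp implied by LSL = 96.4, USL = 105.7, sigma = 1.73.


Cp = (USL - LSL) / (6 * sigma)
= (105.7 - 96.4) / (6 * 1.73)
= 9.3000 / 10.3800
= 0.8960

0.8960


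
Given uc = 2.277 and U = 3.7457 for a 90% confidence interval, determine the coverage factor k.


k = U / uc
k = 3.7457 / 2.277
k = 1.645

1.645


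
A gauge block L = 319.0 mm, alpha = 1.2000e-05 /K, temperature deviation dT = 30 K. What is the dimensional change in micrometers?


dL = L * alpha * dT
= 319.0 * 1.2000e-05 * 30
= 0.1148400 mm
dL_um = 0.1148400 * 1000 = 114.8400 um

114.8400


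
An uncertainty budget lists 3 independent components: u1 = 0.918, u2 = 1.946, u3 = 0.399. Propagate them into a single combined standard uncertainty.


uc = sqrt(0.918^2 + 1.946^2 + 0.399^2)
uc = sqrt(4.788841)
uc = 2.1883

2.1883


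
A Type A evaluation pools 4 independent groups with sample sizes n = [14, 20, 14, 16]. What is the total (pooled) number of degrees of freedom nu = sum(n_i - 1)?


nu = sum_i (n_i - 1)
nu = ((14 - 1) + (20 - 1) + (14 - 1) + (16 - 1))
nu = 13 + 19 + 13 + 15
nu = 60

60


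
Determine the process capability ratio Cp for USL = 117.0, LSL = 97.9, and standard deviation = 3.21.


Cp = (USL - LSL) / (6 * sigma)
= (117.0 - 97.9) / (6 * 3.21)
= 19.1000 / 19.2600
= 0.9917

0.9917


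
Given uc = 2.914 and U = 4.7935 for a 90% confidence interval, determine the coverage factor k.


k = U / uc
k = 4.7935 / 2.914
k = 1.645

1.645


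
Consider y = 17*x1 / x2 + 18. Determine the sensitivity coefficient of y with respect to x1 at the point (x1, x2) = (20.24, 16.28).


y = 17*x1 / x2 + 18
dy/dx1 = 17/x2
Evaluate at x2 = 16.28: c1 = 17 / 16.28
c1 = 1.0442

1.0442


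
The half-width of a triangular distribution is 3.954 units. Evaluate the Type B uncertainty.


u_B = half_width / sqrt(6)
u_B = 3.954 / 2.4494897
u_B = 1.6142

1.6142


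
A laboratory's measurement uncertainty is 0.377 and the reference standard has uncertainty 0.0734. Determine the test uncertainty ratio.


TUR = u_lab / u_ref
= 0.377 / 0.0734
= 5.1362

5.1362


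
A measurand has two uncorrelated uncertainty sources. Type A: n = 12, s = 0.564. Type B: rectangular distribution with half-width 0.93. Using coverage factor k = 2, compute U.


u_A = s / sqrt(n) = 0.564 / sqrt(12) = 0.16281278
u_B = half_width / sqrt(3) = 0.93 / sqrt(3) = 0.53693575
uc = sqrt(u_A^2 + u_B^2) = sqrt(0.16281278^2 + 0.53693575^2) = 0.56107754
U = k * uc = 2 * 0.56107754
U = 1.1222

1.1222


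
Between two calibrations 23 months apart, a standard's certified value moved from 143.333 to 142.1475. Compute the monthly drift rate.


rate = (v2 - v1) / months
= (142.1475 - 143.333) / 23
= -1.1855 / 23
= -0.0515

-0.0515


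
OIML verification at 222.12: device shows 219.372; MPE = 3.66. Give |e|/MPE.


e = indication - reference = 219.372 - 222.12 = -2.7480
|e| = 2.7480
ratio = |e| / MPE = 2.7480 / 3.66
ratio = 0.7508

0.7508


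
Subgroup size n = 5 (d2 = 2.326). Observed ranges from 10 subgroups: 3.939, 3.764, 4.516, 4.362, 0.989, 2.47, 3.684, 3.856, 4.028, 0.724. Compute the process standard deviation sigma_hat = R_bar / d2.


R_bar = (3.939 + 3.764 + 4.516 + 4.362 + 0.989 + 2.47 + 3.684 + 3.856 + 4.028 + 0.724) / 10
R_bar = 32.332 / 10 = 3.2332
sigma_hat = R_bar / d2 = 3.2332 / 2.326 = 1.3900

1.3900


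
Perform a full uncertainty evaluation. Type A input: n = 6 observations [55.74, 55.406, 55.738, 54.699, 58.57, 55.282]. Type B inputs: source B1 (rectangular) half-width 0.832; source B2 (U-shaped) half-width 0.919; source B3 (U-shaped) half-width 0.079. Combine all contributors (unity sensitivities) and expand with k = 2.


mean = (55.74 + 55.406 + 55.738 + 54.699 + 58.57 + 55.282) / 6 = 55.90583333
s = sqrt(sum((x - mean)^2)/(n-1)) = 1.3600662
u_A = s / sqrt(n) = 1.3600662 / sqrt(6) = 0.5552447
u_B1 = 0.832 / sqrt(3) = 0.48035542
u_B2 = 0.919 / sqrt(2) = 0.64983113
u_B3 = 0.079 / sqrt(2) = 0.055861436
uc = sqrt(0.5552447^2 + 0.48035542^2 + 0.64983113^2 + 0.055861436^2) = 0.98205855
U = k * uc = 2 * 0.98205855
U = 1.9641

1.9641


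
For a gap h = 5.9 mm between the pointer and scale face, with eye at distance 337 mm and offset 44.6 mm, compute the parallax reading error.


error = h * offset / d
= 5.9 * 44.6 / 337
= 0.7808

0.7808


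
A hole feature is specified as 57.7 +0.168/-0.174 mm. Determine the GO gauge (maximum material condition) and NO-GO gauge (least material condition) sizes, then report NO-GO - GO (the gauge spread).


GO = nominal - lower_tol (smallest hole = maximum material condition)
GO = 57.7 - 0.174 = 57.526
NO-GO = nominal + upper_tol (largest hole = least material condition)
NO-GO = 57.7 + 0.168 = 57.868
spread = NO-GO - GO = 57.868 - 57.526 = 0.3420

0.3420


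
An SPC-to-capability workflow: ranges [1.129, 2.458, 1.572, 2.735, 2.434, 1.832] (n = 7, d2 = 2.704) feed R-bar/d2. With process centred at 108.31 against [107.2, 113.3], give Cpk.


R_bar = (1.129 + 2.458 + 1.572 + 2.735 + 2.434 + 1.832) / 6 = 2.0266667
sigma = R_bar / d2 = 2.0266667 / 2.704 = 0.74950692
Cp = (USL - LSL)/(6*sigma) = (113.3 - 107.2)/(6*0.74950692) = 1.3564
Cpu = (113.3 - 108.31)/(3*0.74950692) = 2.2192
Cpl = (108.31 - 107.2)/(3*0.74950692) = 0.4937
Cpk = min(Cpu, Cpl) = 0.4937

0.4937


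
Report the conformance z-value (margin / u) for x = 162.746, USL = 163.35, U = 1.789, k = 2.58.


u = U / k = 1.789 / 2.58 = 0.69341085
margin = |USL - x| = |163.35 - 162.746| = 0.604
z = margin / u = 0.604 / 0.69341085
z = 0.8711

0.8711


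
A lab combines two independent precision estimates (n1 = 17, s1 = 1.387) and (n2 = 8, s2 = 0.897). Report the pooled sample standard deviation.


s_p = sqrt(((n1-1)*s1^2 + (n2-1)*s2^2) / (n1+n2-2))
numerator = (17-1)*1.387^2 + (8-1)*0.897^2 = 30.780304 + 5.632263 = 36.412567
denominator = 17 + 8 - 2 = 23
s_p^2 = 36.412567 / 23 = 1.5831551
s_p = sqrt(1.5831551) = 1.2582

1.2582


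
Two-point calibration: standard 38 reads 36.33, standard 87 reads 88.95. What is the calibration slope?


slope = (y2 - y1) / (x2 - x1)
= (88.95 - 36.33) / (87 - 38)
= 52.6200 / 49
= 1.0739

1.0739


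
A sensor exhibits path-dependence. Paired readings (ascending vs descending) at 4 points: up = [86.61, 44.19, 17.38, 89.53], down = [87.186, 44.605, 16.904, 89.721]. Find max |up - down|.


|86.61 - 87.186| = 0.5760
|44.19 - 44.605| = 0.4150
|17.38 - 16.904| = 0.4760
|89.53 - 89.721| = 0.1910
hysteresis = max(diffs) = 0.5760

0.5760
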